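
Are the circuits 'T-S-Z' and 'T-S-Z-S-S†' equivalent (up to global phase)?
Yes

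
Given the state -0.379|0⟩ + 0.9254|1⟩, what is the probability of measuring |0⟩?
0.1436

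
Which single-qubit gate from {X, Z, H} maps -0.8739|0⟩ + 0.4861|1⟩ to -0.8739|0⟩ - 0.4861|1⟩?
Z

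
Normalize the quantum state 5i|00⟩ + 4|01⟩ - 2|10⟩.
0.7454i|00⟩ + 0.5963|01⟩ - 0.2981|10⟩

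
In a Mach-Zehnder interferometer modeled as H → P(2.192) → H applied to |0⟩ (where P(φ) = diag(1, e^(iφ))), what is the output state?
(0.209 + 0.4066i)|0⟩ + (0.791 - 0.4066i)|1⟩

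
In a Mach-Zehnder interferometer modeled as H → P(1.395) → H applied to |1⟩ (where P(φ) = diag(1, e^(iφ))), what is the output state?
(0.4126 - 0.4923i)|0⟩ + (0.5874 + 0.4923i)|1⟩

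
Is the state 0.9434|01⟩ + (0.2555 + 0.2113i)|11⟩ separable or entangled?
Separable

Writing the state as a|00⟩ + b|01⟩ + c|10⟩ + d|11⟩, it is a product state iff ad − bc = 0.
Here (a, b, c, d) = (0, 0.9434, 0, (0.2555 + 0.2113i)): ad − bc = (0)(0.2555 + 0.2113i) − (0.9434)(0) = 0, so the state is separable.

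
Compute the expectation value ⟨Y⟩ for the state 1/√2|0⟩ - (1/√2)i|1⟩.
-1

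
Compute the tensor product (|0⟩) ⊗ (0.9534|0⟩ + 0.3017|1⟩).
0.9534|00⟩ + 0.3017|01⟩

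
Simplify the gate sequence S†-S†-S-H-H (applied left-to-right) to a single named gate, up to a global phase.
S†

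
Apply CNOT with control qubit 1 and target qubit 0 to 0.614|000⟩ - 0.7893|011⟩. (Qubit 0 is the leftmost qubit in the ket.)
0.614|000⟩ - 0.7893|111⟩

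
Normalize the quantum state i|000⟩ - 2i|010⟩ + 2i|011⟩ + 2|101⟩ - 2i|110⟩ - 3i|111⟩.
0.1961i|000⟩ - 0.3922i|010⟩ + 0.3922i|011⟩ + 0.3922|101⟩ - 0.3922i|110⟩ - 0.5883i|111⟩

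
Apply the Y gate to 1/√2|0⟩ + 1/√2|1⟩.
-(1/√2)i|0⟩ + (1/√2)i|1⟩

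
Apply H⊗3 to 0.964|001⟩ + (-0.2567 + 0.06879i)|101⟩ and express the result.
(0.2501 + 0.02432i)|000⟩ + (-0.2501 - 0.02432i)|001⟩ + (0.2501 + 0.02432i)|010⟩ + (-0.2501 - 0.02432i)|011⟩ + (0.4316 - 0.02432i)|100⟩ + (-0.4316 + 0.02432i)|101⟩ + (0.4316 - 0.02432i)|110⟩ + (-0.4316 + 0.02432i)|111⟩

H⊗3 gives amp(|y⟩) = (1/2√2) Σ_x (−1)^(x·y) amp(|x⟩), where x·y is the number of positions in which both x and y have a 1.
|000⟩: (0.964 + (-0.2567 + 0.06879i))/(2√2) = (0.2501 + 0.02432i)
|001⟩: (-0.964 - (-0.2567 + 0.06879i))/(2√2) = (-0.2501 - 0.02432i)
|010⟩: (0.964 + (-0.2567 + 0.06879i))/(2√2) = (0.2501 + 0.02432i)
|011⟩: (-0.964 - (-0.2567 + 0.06879i))/(2√2) = (-0.2501 - 0.02432i)
|100⟩: (0.964 - (-0.2567 + 0.06879i))/(2√2) = (0.4316 - 0.02432i)
|101⟩: (-0.964 + (-0.2567 + 0.06879i))/(2√2) = (-0.4316 + 0.02432i)
|110⟩: (0.964 - (-0.2567 + 0.06879i))/(2√2) = (0.4316 - 0.02432i)
|111⟩: (-0.964 + (-0.2567 + 0.06879i))/(2√2) = (-0.4316 + 0.02432i)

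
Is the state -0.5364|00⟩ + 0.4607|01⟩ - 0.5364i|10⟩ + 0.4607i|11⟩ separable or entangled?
Separable

Writing the state as a|00⟩ + b|01⟩ + c|10⟩ + d|11⟩, it is a product state iff ad − bc = 0.
Here (a, b, c, d) = (-0.5364, 0.4607, -0.5364i, 0.4607i): ad − bc = (-0.5364)(0.4607i) − (0.4607)(-0.5364i) = 0, so the state is separable.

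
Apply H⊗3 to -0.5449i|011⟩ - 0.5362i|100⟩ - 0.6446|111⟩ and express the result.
(-0.2279 - 0.3822i)|000⟩ + (0.2279 + 0.003076i)|001⟩ + (0.2279 + 0.003076i)|010⟩ + (-0.2279 - 0.3822i)|011⟩ + (0.2279 - 0.003076i)|100⟩ + (-0.2279 + 0.3822i)|101⟩ + (-0.2279 + 0.3822i)|110⟩ + (0.2279 - 0.003076i)|111⟩

H⊗3 gives amp(|y⟩) = (1/2√2) Σ_x (−1)^(x·y) amp(|x⟩), where x·y is the number of positions in which both x and y have a 1.
|000⟩: (-0.5449i - 0.5362i - 0.6446)/(2√2) = (-0.2279 - 0.3822i)
|001⟩: (0.5449i - 0.5362i + 0.6446)/(2√2) = (0.2279 + 0.003076i)
|010⟩: (0.5449i - 0.5362i + 0.6446)/(2√2) = (0.2279 + 0.003076i)
|011⟩: (-0.5449i - 0.5362i - 0.6446)/(2√2) = (-0.2279 - 0.3822i)
|100⟩: (-0.5449i + 0.5362i + 0.6446)/(2√2) = (0.2279 - 0.003076i)
|101⟩: (0.5449i + 0.5362i - 0.6446)/(2√2) = (-0.2279 + 0.3822i)
|110⟩: (0.5449i + 0.5362i - 0.6446)/(2√2) = (-0.2279 + 0.3822i)
|111⟩: (-0.5449i + 0.5362i + 0.6446)/(2√2) = (0.2279 - 0.003076i)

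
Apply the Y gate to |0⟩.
i|1⟩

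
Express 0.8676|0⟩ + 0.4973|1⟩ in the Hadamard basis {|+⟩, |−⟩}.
0.9651|+⟩ + 0.2618|−⟩

With |ψ⟩ = α|0⟩ + β|1⟩, the Hadamard-basis coefficients are ⟨+|ψ⟩ = (α + β)/√2 and ⟨−|ψ⟩ = (α − β)/√2.
Here α = 0.8676, β = 0.4973: (α + β)/√2 = 0.9651, (α − β)/√2 = 0.2618.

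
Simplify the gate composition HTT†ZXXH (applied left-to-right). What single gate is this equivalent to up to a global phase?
X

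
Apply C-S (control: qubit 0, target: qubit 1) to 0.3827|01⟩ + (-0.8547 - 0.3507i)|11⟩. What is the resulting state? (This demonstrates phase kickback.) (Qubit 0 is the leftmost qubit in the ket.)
0.3827|01⟩ + (0.3507 - 0.8547i)|11⟩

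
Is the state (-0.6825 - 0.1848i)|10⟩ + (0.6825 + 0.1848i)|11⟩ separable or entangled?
Separable

Writing the state as a|00⟩ + b|01⟩ + c|10⟩ + d|11⟩, it is a product state iff ad − bc = 0.
Here (a, b, c, d) = (0, 0, (-0.6825 - 0.1848i), (0.6825 + 0.1848i)): ad − bc = (0)(0.6825 + 0.1848i) − (0)(-0.6825 - 0.1848i) = 0, so the state is separable.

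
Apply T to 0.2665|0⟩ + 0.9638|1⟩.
0.2665|0⟩ + (0.6815 + 0.6815i)|1⟩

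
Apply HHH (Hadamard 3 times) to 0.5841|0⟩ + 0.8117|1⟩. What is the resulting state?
0.987|0⟩ - 0.1609|1⟩

H² = I, so H^3 = H: a single Hadamard. With (a, b) = (0.5841, 0.8117), H gives ((a + b)/√2, (a − b)/√2) = (0.987, -0.1609).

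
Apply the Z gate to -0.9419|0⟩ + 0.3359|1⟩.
-0.9419|0⟩ - 0.3359|1⟩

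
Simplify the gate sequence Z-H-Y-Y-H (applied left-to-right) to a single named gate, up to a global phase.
Z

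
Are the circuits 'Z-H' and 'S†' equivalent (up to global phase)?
No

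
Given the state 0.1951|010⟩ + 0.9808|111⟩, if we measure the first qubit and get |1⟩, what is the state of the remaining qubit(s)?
|11⟩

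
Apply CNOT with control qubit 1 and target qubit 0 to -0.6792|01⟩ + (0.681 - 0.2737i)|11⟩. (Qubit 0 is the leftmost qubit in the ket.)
(0.681 - 0.2737i)|01⟩ - 0.6792|11⟩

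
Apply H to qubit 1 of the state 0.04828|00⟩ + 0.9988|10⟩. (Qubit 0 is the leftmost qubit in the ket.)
0.03414|00⟩ + 0.03414|01⟩ + 0.7063|10⟩ + 0.7063|11⟩

H on qubit 1 mixes each pair of kets that differ only in qubit 1: amplitudes (a, b) of (|…0…⟩, |…1…⟩) become ((a + b)/√2, (a − b)/√2). Kets absent from the input have amplitude 0.
(|00⟩, |01⟩): (a, b) = (0.04828, 0) → (0.03414, 0.03414)
(|10⟩, |11⟩): (a, b) = (0.9988, 0) → (0.7063, 0.7063)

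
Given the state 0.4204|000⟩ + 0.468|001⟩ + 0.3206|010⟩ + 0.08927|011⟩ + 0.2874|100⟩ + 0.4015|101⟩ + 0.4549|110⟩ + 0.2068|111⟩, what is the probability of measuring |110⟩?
0.2069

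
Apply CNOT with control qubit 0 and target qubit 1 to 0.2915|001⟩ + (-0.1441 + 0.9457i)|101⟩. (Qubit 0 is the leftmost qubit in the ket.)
0.2915|001⟩ + (-0.1441 + 0.9457i)|111⟩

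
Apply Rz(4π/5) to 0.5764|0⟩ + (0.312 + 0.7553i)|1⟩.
(0.1781 - 0.5482i)|0⟩ + (-0.6219 + 0.5301i)|1⟩

Rz(4π/5) = [[e^(−iθ/2), 0], [0, e^(iθ/2)]] with e^(±iθ/2) = cos(θ/2) ± i·sin(θ/2); θ = 4π/5, cos(θ/2) ≈ 0.309017, sin(θ/2) ≈ 0.951057.
With a = amp(|0⟩) = 0.5764 and b = amp(|1⟩) = (0.312 + 0.7553i):
new amp(|0⟩) = (0.309017 - 0.951057i)·a = (0.1781 - 0.5482i)
new amp(|1⟩) = (0.309017 + 0.951057i)·b = (-0.6219 + 0.5301i)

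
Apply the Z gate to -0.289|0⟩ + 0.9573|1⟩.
-0.289|0⟩ - 0.9573|1⟩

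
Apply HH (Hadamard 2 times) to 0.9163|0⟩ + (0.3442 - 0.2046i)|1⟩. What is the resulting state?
0.9163|0⟩ + (0.3442 - 0.2046i)|1⟩

H² = I, so an even number of Hadamards cancels: H^2 = I and the state is unchanged.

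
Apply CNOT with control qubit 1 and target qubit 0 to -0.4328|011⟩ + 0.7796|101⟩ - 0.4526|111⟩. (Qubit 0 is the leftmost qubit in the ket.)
-0.4526|011⟩ + 0.7796|101⟩ - 0.4328|111⟩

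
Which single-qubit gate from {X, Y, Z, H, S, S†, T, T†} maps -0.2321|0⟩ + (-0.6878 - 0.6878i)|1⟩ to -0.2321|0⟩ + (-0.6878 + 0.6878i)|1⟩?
S†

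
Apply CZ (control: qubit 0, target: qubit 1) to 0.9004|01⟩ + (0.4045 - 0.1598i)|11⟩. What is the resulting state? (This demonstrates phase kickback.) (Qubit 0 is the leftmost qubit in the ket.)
0.9004|01⟩ + (-0.4045 + 0.1598i)|11⟩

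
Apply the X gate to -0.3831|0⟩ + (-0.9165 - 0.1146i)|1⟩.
(-0.9165 - 0.1146i)|0⟩ - 0.3831|1⟩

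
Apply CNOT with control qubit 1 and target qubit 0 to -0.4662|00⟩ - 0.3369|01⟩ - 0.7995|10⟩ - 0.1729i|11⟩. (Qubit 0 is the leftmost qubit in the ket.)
-0.4662|00⟩ - 0.1729i|01⟩ - 0.7995|10⟩ - 0.3369|11⟩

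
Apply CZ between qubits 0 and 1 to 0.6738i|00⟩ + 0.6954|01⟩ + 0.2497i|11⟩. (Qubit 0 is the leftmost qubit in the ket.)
0.6738i|00⟩ + 0.6954|01⟩ - 0.2497i|11⟩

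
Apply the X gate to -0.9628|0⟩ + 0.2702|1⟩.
0.2702|0⟩ - 0.9628|1⟩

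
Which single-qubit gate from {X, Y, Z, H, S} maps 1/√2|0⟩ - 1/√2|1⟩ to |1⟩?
H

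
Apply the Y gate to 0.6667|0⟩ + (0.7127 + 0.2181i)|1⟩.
(0.2181 - 0.7127i)|0⟩ + 0.6667i|1⟩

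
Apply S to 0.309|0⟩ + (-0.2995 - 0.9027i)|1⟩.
0.309|0⟩ + (0.9027 - 0.2995i)|1⟩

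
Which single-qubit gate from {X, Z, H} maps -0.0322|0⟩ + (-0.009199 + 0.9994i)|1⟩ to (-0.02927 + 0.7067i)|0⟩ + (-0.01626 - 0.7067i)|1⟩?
H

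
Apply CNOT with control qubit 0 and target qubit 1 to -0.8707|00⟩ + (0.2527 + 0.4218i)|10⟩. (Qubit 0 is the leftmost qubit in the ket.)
-0.8707|00⟩ + (0.2527 + 0.4218i)|11⟩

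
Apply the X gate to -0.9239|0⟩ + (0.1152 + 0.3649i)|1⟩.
(0.1152 + 0.3649i)|0⟩ - 0.9239|1⟩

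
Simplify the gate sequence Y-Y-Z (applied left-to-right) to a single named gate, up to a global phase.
Z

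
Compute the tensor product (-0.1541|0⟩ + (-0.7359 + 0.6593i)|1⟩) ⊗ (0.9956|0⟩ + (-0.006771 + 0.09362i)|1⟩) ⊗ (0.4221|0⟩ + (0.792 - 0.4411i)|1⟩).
-0.06476|000⟩ + (-0.1215 + 0.06767i)|001⟩ + (0.0004404 - 0.00609i)|010⟩ + (-0.005537 - 0.01189i)|011⟩ + (-0.3093 + 0.2771i)|100⟩ + (-0.2907 + 0.843i)|101⟩ + (-0.02395 - 0.03096i)|110⟩ + (-0.0773 - 0.03307i)|111⟩

amp(|b₁b₂…⟩) = product of the factor amplitudes for bits b₁, b₂, …; only kets whose every factor amplitude is nonzero survive.
|000⟩: (-0.1541)(0.9956)(0.4221) = -0.06476
|001⟩: (-0.1541)(0.9956)(0.792 - 0.4411i) = (-0.1215 + 0.06767i)
|010⟩: (-0.1541)(-0.006771 + 0.09362i)(0.4221) = (0.0004404 - 0.00609i)
|011⟩: (-0.1541)(-0.006771 + 0.09362i)(0.792 - 0.4411i) = (-0.005537 - 0.01189i)
|100⟩: (-0.7359 + 0.6593i)(0.9956)(0.4221) = (-0.3093 + 0.2771i)
|101⟩: (-0.7359 + 0.6593i)(0.9956)(0.792 - 0.4411i) = (-0.2907 + 0.843i)
|110⟩: (-0.7359 + 0.6593i)(-0.006771 + 0.09362i)(0.4221) = (-0.02395 - 0.03096i)
|111⟩: (-0.7359 + 0.6593i)(-0.006771 + 0.09362i)(0.792 - 0.4411i) = (-0.0773 - 0.03307i)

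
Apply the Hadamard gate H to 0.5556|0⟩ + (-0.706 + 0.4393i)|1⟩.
(-0.1063 + 0.3106i)|0⟩ + (0.8921 - 0.3106i)|1⟩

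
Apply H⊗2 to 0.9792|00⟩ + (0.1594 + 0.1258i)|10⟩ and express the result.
(0.5693 + 0.0629i)|00⟩ + (0.5693 + 0.0629i)|01⟩ + (0.4099 - 0.0629i)|10⟩ + (0.4099 - 0.0629i)|11⟩

H⊗2 gives amp(|y⟩) = (1/2) Σ_x (−1)^(x·y) amp(|x⟩), where x·y is the number of positions in which both x and y have a 1.
|00⟩: (0.9792 + (0.1594 + 0.1258i))/2 = (0.5693 + 0.0629i)
|01⟩: (0.9792 + (0.1594 + 0.1258i))/2 = (0.5693 + 0.0629i)
|10⟩: (0.9792 - (0.1594 + 0.1258i))/2 = (0.4099 - 0.0629i)
|11⟩: (0.9792 - (0.1594 + 0.1258i))/2 = (0.4099 - 0.0629i)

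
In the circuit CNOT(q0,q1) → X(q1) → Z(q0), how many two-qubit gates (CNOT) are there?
1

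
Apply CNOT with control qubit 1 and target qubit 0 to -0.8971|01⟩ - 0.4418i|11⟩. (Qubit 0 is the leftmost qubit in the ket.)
-0.4418i|01⟩ - 0.8971|11⟩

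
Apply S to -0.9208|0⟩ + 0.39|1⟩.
-0.9208|0⟩ + 0.39i|1⟩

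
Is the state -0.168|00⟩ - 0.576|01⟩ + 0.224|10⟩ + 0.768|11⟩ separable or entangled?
Separable

Writing the state as a|00⟩ + b|01⟩ + c|10⟩ + d|11⟩, it is a product state iff ad − bc = 0.
Here (a, b, c, d) = (-0.168, -0.576, 0.224, 0.768): ad − bc = (-0.168)(0.768) − (-0.576)(0.224) = 0, so the state is separable.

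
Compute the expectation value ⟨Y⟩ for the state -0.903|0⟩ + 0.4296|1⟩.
0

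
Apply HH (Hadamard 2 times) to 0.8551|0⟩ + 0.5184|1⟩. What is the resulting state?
0.8551|0⟩ + 0.5184|1⟩

H² = I, so an even number of Hadamards cancels: H^2 = I and the state is unchanged.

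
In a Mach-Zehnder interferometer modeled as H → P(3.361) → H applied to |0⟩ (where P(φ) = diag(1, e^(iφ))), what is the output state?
(0.01199 - 0.1088i)|0⟩ + (0.988 + 0.1088i)|1⟩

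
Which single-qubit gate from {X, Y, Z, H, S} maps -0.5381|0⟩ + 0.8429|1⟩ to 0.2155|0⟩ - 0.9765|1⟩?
H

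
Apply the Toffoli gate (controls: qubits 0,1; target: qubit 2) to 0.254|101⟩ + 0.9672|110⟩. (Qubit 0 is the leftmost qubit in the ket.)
0.254|101⟩ + 0.9672|111⟩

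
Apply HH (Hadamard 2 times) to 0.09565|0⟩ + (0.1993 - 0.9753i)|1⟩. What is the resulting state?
0.09565|0⟩ + (0.1993 - 0.9753i)|1⟩

H² = I, so an even number of Hadamards cancels: H^2 = I and the state is unchanged.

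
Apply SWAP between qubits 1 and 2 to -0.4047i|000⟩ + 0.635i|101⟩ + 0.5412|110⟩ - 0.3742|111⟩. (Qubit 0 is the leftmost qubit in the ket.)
-0.4047i|000⟩ + 0.5412|101⟩ + 0.635i|110⟩ - 0.3742|111⟩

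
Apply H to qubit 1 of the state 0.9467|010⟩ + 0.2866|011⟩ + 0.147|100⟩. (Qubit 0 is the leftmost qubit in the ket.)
0.6694|000⟩ + 0.2027|001⟩ - 0.6694|010⟩ - 0.2027|011⟩ + 0.1039|100⟩ + 0.1039|110⟩

H on qubit 1 mixes each pair of kets that differ only in qubit 1: amplitudes (a, b) of (|…0…⟩, |…1…⟩) become ((a + b)/√2, (a − b)/√2). Kets absent from the input have amplitude 0.
(|000⟩, |010⟩): (a, b) = (0, 0.9467) → (0.6694, -0.6694)
(|001⟩, |011⟩): (a, b) = (0, 0.2866) → (0.2027, -0.2027)
(|100⟩, |110⟩): (a, b) = (0.147, 0) → (0.1039, 0.1039)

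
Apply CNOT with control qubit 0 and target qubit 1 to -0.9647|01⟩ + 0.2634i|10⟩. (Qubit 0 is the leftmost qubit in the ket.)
-0.9647|01⟩ + 0.2634i|11⟩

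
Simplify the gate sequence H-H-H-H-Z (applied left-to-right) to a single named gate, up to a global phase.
Z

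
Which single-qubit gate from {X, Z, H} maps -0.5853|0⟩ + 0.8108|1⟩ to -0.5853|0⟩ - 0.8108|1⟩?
Z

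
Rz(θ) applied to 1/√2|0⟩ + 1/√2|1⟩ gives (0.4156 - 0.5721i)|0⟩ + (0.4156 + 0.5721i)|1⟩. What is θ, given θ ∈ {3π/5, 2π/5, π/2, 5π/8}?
3π/5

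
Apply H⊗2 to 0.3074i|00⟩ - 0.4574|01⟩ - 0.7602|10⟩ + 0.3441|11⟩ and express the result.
(-0.4368 + 0.1537i)|00⟩ + (-0.3235 + 0.1537i)|01⟩ + (-0.02065 + 0.1537i)|10⟩ + (0.7809 + 0.1537i)|11⟩

H⊗2 gives amp(|y⟩) = (1/2) Σ_x (−1)^(x·y) amp(|x⟩), where x·y is the number of positions in which both x and y have a 1.
|00⟩: (0.3074i - 0.4574 - 0.7602 + 0.3441)/2 = (-0.4368 + 0.1537i)
|01⟩: (0.3074i + 0.4574 - 0.7602 - 0.3441)/2 = (-0.3235 + 0.1537i)
|10⟩: (0.3074i - 0.4574 + 0.7602 - 0.3441)/2 = (-0.02065 + 0.1537i)
|11⟩: (0.3074i + 0.4574 + 0.7602 + 0.3441)/2 = (0.7809 + 0.1537i)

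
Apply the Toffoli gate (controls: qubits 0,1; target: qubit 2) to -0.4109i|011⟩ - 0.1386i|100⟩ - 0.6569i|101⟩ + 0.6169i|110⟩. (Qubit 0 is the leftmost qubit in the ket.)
-0.4109i|011⟩ - 0.1386i|100⟩ - 0.6569i|101⟩ + 0.6169i|111⟩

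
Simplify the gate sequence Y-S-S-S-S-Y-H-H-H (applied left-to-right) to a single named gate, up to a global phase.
H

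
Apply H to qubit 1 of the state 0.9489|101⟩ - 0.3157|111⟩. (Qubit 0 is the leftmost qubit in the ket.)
0.4477|101⟩ + 0.8942|111⟩

H on qubit 1 mixes each pair of kets that differ only in qubit 1: amplitudes (a, b) of (|…0…⟩, |…1…⟩) become ((a + b)/√2, (a − b)/√2). Kets absent from the input have amplitude 0.
(|101⟩, |111⟩): (a, b) = (0.9489, -0.3157) → (0.4477, 0.8942)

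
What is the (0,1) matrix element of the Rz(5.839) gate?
0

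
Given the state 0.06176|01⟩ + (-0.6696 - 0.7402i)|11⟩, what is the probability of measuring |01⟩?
0.003814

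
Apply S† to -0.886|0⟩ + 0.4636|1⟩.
-0.886|0⟩ - 0.4636i|1⟩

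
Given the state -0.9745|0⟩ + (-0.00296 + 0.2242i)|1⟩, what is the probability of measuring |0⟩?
0.9497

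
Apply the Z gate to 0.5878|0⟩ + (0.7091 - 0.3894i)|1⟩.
0.5878|0⟩ + (-0.7091 + 0.3894i)|1⟩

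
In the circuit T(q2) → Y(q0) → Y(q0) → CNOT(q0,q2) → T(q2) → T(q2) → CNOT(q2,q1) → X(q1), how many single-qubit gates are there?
6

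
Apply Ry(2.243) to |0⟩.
0.4343|0⟩ + 0.9008|1⟩

Ry(2.243) = [[cos(θ/2), −sin(θ/2)], [sin(θ/2), cos(θ/2)]]; θ = 2.243, cos(θ/2) ≈ 0.434332, sin(θ/2) ≈ 0.900753.
With a = amp(|0⟩) = 1 and b = amp(|1⟩) = 0:
new amp(|0⟩) = (0.434332)·a + (-0.900753)·b = 0.4343
new amp(|1⟩) = (0.900753)·a + (0.434332)·b = 0.9008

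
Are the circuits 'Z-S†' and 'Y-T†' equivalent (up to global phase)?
No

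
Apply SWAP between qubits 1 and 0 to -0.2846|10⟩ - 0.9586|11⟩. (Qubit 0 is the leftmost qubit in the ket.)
-0.2846|01⟩ - 0.9586|11⟩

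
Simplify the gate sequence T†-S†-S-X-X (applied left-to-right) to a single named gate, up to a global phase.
T†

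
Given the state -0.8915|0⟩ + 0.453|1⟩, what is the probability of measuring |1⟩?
0.2052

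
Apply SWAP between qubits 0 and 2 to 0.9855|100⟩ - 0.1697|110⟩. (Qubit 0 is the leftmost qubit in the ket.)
0.9855|001⟩ - 0.1697|011⟩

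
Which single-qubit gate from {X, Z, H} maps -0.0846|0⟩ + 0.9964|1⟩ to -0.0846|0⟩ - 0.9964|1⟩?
Z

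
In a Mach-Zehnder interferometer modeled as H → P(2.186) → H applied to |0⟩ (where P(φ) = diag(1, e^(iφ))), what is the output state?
(0.2114 + 0.4083i)|0⟩ + (0.7886 - 0.4083i)|1⟩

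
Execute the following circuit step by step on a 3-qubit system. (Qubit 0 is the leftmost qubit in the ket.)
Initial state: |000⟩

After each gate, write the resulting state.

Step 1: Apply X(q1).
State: |010⟩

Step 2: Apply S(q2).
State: |010⟩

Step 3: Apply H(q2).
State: 1/√2|010⟩ + 1/√2|011⟩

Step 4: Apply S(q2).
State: 1/√2|010⟩ + (1/√2)i|011⟩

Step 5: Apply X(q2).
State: (1/√2)i|010⟩ + 1/√2|011⟩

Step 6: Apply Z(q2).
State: (1/√2)i|010⟩ - 1/√2|011⟩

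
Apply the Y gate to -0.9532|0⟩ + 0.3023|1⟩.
-0.3023i|0⟩ - 0.9532i|1⟩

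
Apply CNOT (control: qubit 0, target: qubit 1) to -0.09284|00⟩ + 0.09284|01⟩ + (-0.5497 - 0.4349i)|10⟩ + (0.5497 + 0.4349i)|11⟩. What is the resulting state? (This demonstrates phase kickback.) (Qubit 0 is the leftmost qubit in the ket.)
-0.09284|00⟩ + 0.09284|01⟩ + (0.5497 + 0.4349i)|10⟩ + (-0.5497 - 0.4349i)|11⟩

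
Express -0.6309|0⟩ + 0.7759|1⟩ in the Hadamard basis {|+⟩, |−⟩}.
0.1025|+⟩ - 0.9948|−⟩

With |ψ⟩ = α|0⟩ + β|1⟩, the Hadamard-basis coefficients are ⟨+|ψ⟩ = (α + β)/√2 and ⟨−|ψ⟩ = (α − β)/√2.
Here α = -0.6309, β = 0.7759: (α + β)/√2 = 0.1025, (α − β)/√2 = -0.9948.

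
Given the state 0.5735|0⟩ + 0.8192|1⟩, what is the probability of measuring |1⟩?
0.6711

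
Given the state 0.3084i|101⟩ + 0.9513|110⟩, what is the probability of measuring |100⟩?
0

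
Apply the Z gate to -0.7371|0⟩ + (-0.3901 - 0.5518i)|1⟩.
-0.7371|0⟩ + (0.3901 + 0.5518i)|1⟩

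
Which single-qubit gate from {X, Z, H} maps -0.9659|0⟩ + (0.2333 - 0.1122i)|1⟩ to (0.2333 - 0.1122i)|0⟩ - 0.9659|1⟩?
X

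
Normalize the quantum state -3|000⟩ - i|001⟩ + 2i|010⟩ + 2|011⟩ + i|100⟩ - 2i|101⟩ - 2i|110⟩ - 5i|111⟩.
-0.416|000⟩ - 0.1387i|001⟩ + 0.2774i|010⟩ + 0.2774|011⟩ + 0.1387i|100⟩ - 0.2774i|101⟩ - 0.2774i|110⟩ - 0.6934i|111⟩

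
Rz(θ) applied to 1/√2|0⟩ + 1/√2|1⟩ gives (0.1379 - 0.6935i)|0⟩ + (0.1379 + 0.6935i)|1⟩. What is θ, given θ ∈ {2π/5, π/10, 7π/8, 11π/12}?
7π/8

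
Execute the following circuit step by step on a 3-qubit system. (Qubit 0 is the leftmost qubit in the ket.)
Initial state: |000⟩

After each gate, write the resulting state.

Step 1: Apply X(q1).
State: |010⟩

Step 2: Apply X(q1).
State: |000⟩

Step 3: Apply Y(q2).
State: i|001⟩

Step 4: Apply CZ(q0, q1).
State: i|001⟩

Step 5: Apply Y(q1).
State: -|011⟩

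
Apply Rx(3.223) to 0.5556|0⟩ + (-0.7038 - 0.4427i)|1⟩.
(-0.4649 + 0.7032i)|0⟩ + (0.02864 - 0.5371i)|1⟩

Rx(3.223) = [[cos(θ/2), −i·sin(θ/2)], [−i·sin(θ/2), cos(θ/2)]]; θ = 3.223, cos(θ/2) ≈ -0.0406924, sin(θ/2) ≈ 0.999172.
With a = amp(|0⟩) = 0.5556 and b = amp(|1⟩) = (-0.7038 - 0.4427i):
new amp(|0⟩) = (-0.0406924)·a + (-0.999172i)·b = (-0.4649 + 0.7032i)
new amp(|1⟩) = (-0.999172i)·a + (-0.0406924)·b = (0.02864 - 0.5371i)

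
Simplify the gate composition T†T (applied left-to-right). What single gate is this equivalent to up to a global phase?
I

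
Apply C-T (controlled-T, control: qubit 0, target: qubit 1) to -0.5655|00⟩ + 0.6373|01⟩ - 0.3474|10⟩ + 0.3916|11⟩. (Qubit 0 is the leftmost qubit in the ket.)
-0.5655|00⟩ + 0.6373|01⟩ - 0.3474|10⟩ + (0.2769 + 0.2769i)|11⟩

C-T leaves the control-|0⟩ kets |00⟩, |01⟩ unchanged and applies T to qubit 1 on the control-|1⟩ pair (|10⟩, |11⟩).
T = [[1, 0], [0, (1/√2 + (1/√2)i)]].
With a = amp(|10⟩) = -0.3474 and b = amp(|11⟩) = 0.3916:
new amp(|10⟩) = (1)·a = -0.3474
new amp(|11⟩) = (1/√2 + (1/√2)i)·b = (0.2769 + 0.2769i)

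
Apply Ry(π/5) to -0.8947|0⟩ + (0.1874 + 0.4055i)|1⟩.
(-0.9088 - 0.1253i)|0⟩ + (-0.09825 + 0.3857i)|1⟩

Ry(π/5) = [[cos(θ/2), −sin(θ/2)], [sin(θ/2), cos(θ/2)]]; θ = π/5, cos(θ/2) ≈ 0.951057, sin(θ/2) ≈ 0.309017.
With a = amp(|0⟩) = -0.8947 and b = amp(|1⟩) = (0.1874 + 0.4055i):
new amp(|0⟩) = (0.951057)·a + (-0.309017)·b = (-0.9088 - 0.1253i)
new amp(|1⟩) = (0.309017)·a + (0.951057)·b = (-0.09825 + 0.3857i)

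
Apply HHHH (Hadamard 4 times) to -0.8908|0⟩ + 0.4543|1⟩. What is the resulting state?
-0.8908|0⟩ + 0.4543|1⟩

H² = I, so an even number of Hadamards cancels: H^4 = I and the state is unchanged.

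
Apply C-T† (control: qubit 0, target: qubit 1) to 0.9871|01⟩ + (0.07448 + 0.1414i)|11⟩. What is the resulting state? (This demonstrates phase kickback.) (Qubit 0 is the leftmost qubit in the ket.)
0.9871|01⟩ + (0.1527 + 0.04732i)|11⟩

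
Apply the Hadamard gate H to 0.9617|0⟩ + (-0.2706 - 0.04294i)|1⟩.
(0.4887 - 0.03036i)|0⟩ + (0.8714 + 0.03036i)|1⟩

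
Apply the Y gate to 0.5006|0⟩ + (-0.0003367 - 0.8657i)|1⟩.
(-0.8657 + 0.0003367i)|0⟩ + 0.5006i|1⟩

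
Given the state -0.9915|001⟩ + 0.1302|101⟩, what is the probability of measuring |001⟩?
0.9831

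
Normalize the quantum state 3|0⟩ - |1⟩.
0.9487|0⟩ - 0.3162|1⟩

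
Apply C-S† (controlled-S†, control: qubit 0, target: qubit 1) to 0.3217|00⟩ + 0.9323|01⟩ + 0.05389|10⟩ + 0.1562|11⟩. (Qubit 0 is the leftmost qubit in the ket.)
0.3217|00⟩ + 0.9323|01⟩ + 0.05389|10⟩ - 0.1562i|11⟩

C-S† leaves the control-|0⟩ kets |00⟩, |01⟩ unchanged and applies S† to qubit 1 on the control-|1⟩ pair (|10⟩, |11⟩).
S† = [[1, 0], [0, -i]].
With a = amp(|10⟩) = 0.05389 and b = amp(|11⟩) = 0.1562:
new amp(|10⟩) = (1)·a = 0.05389
new amp(|11⟩) = (-i)·b = -0.1562i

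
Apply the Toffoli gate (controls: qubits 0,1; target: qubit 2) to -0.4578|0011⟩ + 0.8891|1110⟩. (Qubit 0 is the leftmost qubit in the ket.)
-0.4578|0011⟩ + 0.8891|1100⟩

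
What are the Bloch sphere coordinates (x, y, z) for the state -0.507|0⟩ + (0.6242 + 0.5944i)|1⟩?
(-0.6329, -0.6027, -0.4859)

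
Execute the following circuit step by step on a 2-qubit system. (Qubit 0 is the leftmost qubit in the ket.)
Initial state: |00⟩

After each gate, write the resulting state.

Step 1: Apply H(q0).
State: 1/√2|00⟩ + 1/√2|10⟩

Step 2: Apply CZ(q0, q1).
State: 1/√2|00⟩ + 1/√2|10⟩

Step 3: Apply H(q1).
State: 1/2|00⟩ + 1/2|01⟩ + 1/2|10⟩ + 1/2|11⟩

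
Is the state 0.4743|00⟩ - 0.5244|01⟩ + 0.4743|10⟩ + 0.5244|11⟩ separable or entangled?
Entangled

Writing the state as a|00⟩ + b|01⟩ + c|10⟩ + d|11⟩, it is a product state iff ad − bc = 0.
Here (a, b, c, d) = (0.4743, -0.5244, 0.4743, 0.5244): ad − bc = (0.4743)(0.5244) − (-0.5244)(0.4743) = 0.4974 ≠ 0, so the state is entangled.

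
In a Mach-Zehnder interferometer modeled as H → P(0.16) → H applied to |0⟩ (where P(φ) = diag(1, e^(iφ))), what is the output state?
(0.9936 + 0.07966i)|0⟩ + (0.006386 - 0.07966i)|1⟩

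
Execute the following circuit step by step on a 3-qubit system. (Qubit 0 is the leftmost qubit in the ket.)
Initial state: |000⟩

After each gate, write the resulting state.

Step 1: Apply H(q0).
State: 1/√2|000⟩ + 1/√2|100⟩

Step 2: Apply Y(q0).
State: -(1/√2)i|000⟩ + (1/√2)i|100⟩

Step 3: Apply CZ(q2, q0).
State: -(1/√2)i|000⟩ + (1/√2)i|100⟩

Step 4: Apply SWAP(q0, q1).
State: -(1/√2)i|000⟩ + (1/√2)i|010⟩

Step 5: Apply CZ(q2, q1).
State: -(1/√2)i|000⟩ + (1/√2)i|010⟩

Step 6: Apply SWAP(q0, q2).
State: -(1/√2)i|000⟩ + (1/√2)i|010⟩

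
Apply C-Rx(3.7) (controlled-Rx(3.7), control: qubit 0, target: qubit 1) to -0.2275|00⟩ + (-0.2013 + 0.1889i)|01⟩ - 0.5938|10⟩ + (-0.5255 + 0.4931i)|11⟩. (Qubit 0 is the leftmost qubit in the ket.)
-0.2275|00⟩ + (-0.2013 + 0.1889i)|01⟩ + (0.6377 + 0.5052i)|10⟩ + (0.1448 + 0.4349i)|11⟩

C-Rx(3.7) leaves the control-|0⟩ kets |00⟩, |01⟩ unchanged and applies Rx(3.7) to qubit 1 on the control-|1⟩ pair (|10⟩, |11⟩).
Rx(3.7) = [[cos(θ/2), −i·sin(θ/2)], [−i·sin(θ/2), cos(θ/2)]]; θ = 3.7, cos(θ/2) ≈ -0.27559, sin(θ/2) ≈ 0.961275.
With a = amp(|10⟩) = -0.5938 and b = amp(|11⟩) = (-0.5255 + 0.4931i):
new amp(|10⟩) = (-0.27559)·a + (-0.961275i)·b = (0.6377 + 0.5052i)
new amp(|11⟩) = (-0.961275i)·a + (-0.27559)·b = (0.1448 + 0.4349i)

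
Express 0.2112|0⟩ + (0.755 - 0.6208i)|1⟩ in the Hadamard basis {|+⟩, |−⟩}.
(0.6832 - 0.439i)|+⟩ + (-0.3845 + 0.439i)|−⟩

With |ψ⟩ = α|0⟩ + β|1⟩, the Hadamard-basis coefficients are ⟨+|ψ⟩ = (α + β)/√2 and ⟨−|ψ⟩ = (α − β)/√2.
Here α = 0.2112, β = (0.755 - 0.6208i): (α + β)/√2 = (0.6832 - 0.439i), (α − β)/√2 = (-0.3845 + 0.439i).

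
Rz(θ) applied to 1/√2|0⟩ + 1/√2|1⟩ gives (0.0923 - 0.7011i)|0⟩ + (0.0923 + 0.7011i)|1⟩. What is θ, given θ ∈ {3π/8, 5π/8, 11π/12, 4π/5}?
11π/12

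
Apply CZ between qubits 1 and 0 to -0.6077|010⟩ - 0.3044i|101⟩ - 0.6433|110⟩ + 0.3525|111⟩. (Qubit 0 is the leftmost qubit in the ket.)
-0.6077|010⟩ - 0.3044i|101⟩ + 0.6433|110⟩ - 0.3525|111⟩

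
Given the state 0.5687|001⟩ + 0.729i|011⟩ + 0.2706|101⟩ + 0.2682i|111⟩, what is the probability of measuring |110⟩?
0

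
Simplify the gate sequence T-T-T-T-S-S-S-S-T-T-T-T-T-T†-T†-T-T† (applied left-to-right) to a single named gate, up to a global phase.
T†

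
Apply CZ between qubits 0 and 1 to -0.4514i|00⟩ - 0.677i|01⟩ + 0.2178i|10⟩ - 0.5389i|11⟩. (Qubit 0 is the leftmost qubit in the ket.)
-0.4514i|00⟩ - 0.677i|01⟩ + 0.2178i|10⟩ + 0.5389i|11⟩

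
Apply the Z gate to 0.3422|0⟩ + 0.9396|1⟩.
0.3422|0⟩ - 0.9396|1⟩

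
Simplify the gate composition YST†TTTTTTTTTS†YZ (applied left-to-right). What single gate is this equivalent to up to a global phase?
Z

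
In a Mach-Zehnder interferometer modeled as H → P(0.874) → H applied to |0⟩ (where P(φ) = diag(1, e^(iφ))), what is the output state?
(0.8209 + 0.3835i)|0⟩ + (0.1791 - 0.3835i)|1⟩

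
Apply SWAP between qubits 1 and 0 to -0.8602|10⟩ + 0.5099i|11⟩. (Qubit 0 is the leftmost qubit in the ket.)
-0.8602|01⟩ + 0.5099i|11⟩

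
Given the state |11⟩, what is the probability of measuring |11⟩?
1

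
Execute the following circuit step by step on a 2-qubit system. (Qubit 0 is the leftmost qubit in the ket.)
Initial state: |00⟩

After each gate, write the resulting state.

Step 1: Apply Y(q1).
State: i|01⟩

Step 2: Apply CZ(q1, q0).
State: i|01⟩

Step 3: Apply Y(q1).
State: |00⟩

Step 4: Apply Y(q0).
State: i|10⟩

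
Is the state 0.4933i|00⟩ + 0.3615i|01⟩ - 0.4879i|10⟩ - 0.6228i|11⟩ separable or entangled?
Entangled

Writing the state as a|00⟩ + b|01⟩ + c|10⟩ + d|11⟩, it is a product state iff ad − bc = 0.
Here (a, b, c, d) = (0.4933i, 0.3615i, -0.4879i, -0.6228i): ad − bc = (0.4933i)(-0.6228i) − (0.3615i)(-0.4879i) = 0.1309 ≠ 0, so the state is entangled.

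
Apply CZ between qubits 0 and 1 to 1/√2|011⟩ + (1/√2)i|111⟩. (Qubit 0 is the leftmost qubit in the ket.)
1/√2|011⟩ - (1/√2)i|111⟩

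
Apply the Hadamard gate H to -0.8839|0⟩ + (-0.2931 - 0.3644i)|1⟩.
(-0.8323 - 0.2577i)|0⟩ + (-0.4178 + 0.2577i)|1⟩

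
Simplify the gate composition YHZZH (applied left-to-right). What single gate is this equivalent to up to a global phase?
Y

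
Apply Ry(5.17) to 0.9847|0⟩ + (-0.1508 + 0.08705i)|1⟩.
(-0.7564 - 0.04599i)|0⟩ + (0.6483 - 0.07391i)|1⟩

Ry(5.17) = [[cos(θ/2), −sin(θ/2)], [sin(θ/2), cos(θ/2)]]; θ = 5.17, cos(θ/2) ≈ -0.84906, sin(θ/2) ≈ 0.528296.
With a = amp(|0⟩) = 0.9847 and b = amp(|1⟩) = (-0.1508 + 0.08705i):
new amp(|0⟩) = (-0.84906)·a + (-0.528296)·b = (-0.7564 - 0.04599i)
new amp(|1⟩) = (0.528296)·a + (-0.84906)·b = (0.6483 - 0.07391i)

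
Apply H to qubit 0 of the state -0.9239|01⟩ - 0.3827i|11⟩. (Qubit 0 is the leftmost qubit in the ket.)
(-0.6533 - 0.2706i)|01⟩ + (-0.6533 + 0.2706i)|11⟩

H on qubit 0 mixes each pair of kets that differ only in qubit 0: amplitudes (a, b) of (|…0…⟩, |…1…⟩) become ((a + b)/√2, (a − b)/√2). Kets absent from the input have amplitude 0.
(|01⟩, |11⟩): (a, b) = (-0.9239, -0.3827i) → ((-0.6533 - 0.2706i), (-0.6533 + 0.2706i))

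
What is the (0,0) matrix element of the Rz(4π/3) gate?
(-1/2 - 0.866i)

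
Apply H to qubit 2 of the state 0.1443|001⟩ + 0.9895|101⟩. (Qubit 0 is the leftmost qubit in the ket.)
0.102|000⟩ - 0.102|001⟩ + 0.6997|100⟩ - 0.6997|101⟩

H on qubit 2 mixes each pair of kets that differ only in qubit 2: amplitudes (a, b) of (|…0…⟩, |…1…⟩) become ((a + b)/√2, (a − b)/√2). Kets absent from the input have amplitude 0.
(|000⟩, |001⟩): (a, b) = (0, 0.1443) → (0.102, -0.102)
(|100⟩, |101⟩): (a, b) = (0, 0.9895) → (0.6997, -0.6997)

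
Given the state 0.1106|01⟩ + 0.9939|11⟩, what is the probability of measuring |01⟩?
0.01223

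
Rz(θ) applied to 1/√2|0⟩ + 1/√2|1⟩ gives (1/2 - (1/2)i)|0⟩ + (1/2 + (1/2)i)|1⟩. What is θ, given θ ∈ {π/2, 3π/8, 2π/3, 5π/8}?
π/2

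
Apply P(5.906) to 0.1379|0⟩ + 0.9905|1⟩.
0.1379|0⟩ + (0.9209 - 0.3648i)|1⟩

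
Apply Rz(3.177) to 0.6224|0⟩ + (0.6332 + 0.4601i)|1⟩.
(-0.01102 - 0.6223i)|0⟩ + (-0.4712 + 0.625i)|1⟩

Rz(3.177) = [[e^(−iθ/2), 0], [0, e^(iθ/2)]] with e^(±iθ/2) = cos(θ/2) ± i·sin(θ/2); θ = 3.177, cos(θ/2) ≈ -0.0177027, sin(θ/2) ≈ 0.999843.
With a = amp(|0⟩) = 0.6224 and b = amp(|1⟩) = (0.6332 + 0.4601i):
new amp(|0⟩) = (-0.0177027 - 0.999843i)·a = (-0.01102 - 0.6223i)
new amp(|1⟩) = (-0.0177027 + 0.999843i)·b = (-0.4712 + 0.625i)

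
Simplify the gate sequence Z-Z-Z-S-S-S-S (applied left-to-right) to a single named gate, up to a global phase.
Z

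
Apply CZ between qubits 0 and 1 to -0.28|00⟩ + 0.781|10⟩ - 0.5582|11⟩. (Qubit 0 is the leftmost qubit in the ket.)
-0.28|00⟩ + 0.781|10⟩ + 0.5582|11⟩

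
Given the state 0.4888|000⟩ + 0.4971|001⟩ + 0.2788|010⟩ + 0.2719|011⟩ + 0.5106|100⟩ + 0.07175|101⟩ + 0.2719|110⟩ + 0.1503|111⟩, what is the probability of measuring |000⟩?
0.2389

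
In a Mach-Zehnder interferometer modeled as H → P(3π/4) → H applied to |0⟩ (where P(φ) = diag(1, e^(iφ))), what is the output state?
(0.1464 + (1/√8)i)|0⟩ + (0.8536 - (1/√8)i)|1⟩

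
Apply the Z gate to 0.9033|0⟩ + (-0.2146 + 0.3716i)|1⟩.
0.9033|0⟩ + (0.2146 - 0.3716i)|1⟩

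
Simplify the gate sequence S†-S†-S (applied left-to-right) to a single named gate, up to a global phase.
S†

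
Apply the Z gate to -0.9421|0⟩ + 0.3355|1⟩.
-0.9421|0⟩ - 0.3355|1⟩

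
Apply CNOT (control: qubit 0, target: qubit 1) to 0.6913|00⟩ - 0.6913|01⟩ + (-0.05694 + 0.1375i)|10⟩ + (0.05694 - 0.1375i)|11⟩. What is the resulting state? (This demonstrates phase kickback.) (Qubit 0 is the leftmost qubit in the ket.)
0.6913|00⟩ - 0.6913|01⟩ + (0.05694 - 0.1375i)|10⟩ + (-0.05694 + 0.1375i)|11⟩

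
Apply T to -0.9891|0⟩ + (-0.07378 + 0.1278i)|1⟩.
-0.9891|0⟩ + (-0.1425 + 0.0382i)|1⟩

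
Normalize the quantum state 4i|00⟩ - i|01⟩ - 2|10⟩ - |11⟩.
0.8528i|00⟩ - 0.2132i|01⟩ - 0.4264|10⟩ - 0.2132|11⟩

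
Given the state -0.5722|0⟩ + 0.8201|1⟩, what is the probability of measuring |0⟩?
0.3274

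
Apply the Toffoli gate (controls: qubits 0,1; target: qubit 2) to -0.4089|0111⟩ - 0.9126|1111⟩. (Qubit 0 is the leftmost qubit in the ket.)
-0.4089|0111⟩ - 0.9126|1101⟩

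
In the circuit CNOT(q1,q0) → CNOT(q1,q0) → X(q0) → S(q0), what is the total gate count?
4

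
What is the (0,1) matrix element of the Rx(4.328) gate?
-0.8292i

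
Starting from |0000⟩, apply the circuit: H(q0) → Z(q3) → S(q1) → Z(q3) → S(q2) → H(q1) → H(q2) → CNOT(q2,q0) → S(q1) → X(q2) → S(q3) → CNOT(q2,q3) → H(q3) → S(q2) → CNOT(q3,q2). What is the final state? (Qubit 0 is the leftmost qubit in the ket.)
0.25|0000⟩ - 0.25i|0001⟩ + 0.25i|0010⟩ + 0.25|0011⟩ + 0.25i|0100⟩ + 0.25|0101⟩ - 0.25|0110⟩ + 0.25i|0111⟩ + 0.25|1000⟩ - 0.25i|1001⟩ + 0.25i|1010⟩ + 0.25|1011⟩ + 0.25i|1100⟩ + 0.25|1101⟩ - 0.25|1110⟩ + 0.25i|1111⟩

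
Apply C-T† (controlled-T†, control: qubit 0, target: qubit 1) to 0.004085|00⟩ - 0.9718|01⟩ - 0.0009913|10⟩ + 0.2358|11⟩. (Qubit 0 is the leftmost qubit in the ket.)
0.004085|00⟩ - 0.9718|01⟩ - 0.0009913|10⟩ + (0.1667 - 0.1667i)|11⟩

C-T† leaves the control-|0⟩ kets |00⟩, |01⟩ unchanged and applies T† to qubit 1 on the control-|1⟩ pair (|10⟩, |11⟩).
T† = [[1, 0], [0, (1/√2 - (1/√2)i)]].
With a = amp(|10⟩) = -0.0009913 and b = amp(|11⟩) = 0.2358:
new amp(|10⟩) = (1)·a = -0.0009913
new amp(|11⟩) = (1/√2 - (1/√2)i)·b = (0.1667 - 0.1667i)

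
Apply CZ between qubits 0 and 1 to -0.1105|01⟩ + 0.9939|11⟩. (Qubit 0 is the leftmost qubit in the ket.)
-0.1105|01⟩ - 0.9939|11⟩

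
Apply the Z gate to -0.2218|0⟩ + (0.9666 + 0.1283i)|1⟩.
-0.2218|0⟩ + (-0.9666 - 0.1283i)|1⟩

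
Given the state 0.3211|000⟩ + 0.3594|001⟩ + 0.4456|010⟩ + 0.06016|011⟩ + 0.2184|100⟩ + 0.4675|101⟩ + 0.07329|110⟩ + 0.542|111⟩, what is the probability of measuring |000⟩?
0.1031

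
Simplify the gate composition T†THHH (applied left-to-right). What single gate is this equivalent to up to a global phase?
H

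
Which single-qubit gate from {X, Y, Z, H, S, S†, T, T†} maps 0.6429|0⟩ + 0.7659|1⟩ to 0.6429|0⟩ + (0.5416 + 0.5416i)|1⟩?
T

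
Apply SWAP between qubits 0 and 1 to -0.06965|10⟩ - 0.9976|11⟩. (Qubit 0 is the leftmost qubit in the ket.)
-0.06965|01⟩ - 0.9976|11⟩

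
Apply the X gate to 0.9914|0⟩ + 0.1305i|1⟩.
0.1305i|0⟩ + 0.9914|1⟩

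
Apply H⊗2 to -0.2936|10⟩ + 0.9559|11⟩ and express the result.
0.3312|00⟩ - 0.6248|01⟩ - 0.3312|10⟩ + 0.6248|11⟩

H⊗2 gives amp(|y⟩) = (1/2) Σ_x (−1)^(x·y) amp(|x⟩), where x·y is the number of positions in which both x and y have a 1.
|00⟩: (-0.2936 + 0.9559)/2 = 0.3312
|01⟩: (-0.2936 - 0.9559)/2 = -0.6248
|10⟩: (0.2936 - 0.9559)/2 = -0.3312
|11⟩: (0.2936 + 0.9559)/2 = 0.6248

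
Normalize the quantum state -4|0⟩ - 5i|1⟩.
-0.6247|0⟩ - 0.7809i|1⟩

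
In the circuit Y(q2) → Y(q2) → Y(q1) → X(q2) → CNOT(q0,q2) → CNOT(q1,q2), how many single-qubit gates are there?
4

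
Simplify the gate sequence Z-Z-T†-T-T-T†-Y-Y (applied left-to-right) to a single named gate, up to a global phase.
I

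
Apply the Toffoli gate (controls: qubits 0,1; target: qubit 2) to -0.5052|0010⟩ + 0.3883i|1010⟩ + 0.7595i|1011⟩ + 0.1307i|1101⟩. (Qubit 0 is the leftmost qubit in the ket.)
-0.5052|0010⟩ + 0.3883i|1010⟩ + 0.7595i|1011⟩ + 0.1307i|1111⟩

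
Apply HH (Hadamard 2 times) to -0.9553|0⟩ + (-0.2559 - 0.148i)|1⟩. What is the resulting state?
-0.9553|0⟩ + (-0.2559 - 0.148i)|1⟩

H² = I, so an even number of Hadamards cancels: H^2 = I and the state is unchanged.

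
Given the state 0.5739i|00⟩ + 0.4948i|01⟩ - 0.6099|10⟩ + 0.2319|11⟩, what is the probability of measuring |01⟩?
0.2448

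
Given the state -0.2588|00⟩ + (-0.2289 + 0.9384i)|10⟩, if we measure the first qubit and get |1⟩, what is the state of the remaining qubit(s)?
(-0.237 + 0.9715i)|0⟩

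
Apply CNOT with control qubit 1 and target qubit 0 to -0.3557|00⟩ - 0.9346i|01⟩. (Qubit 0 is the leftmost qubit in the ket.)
-0.3557|00⟩ - 0.9346i|11⟩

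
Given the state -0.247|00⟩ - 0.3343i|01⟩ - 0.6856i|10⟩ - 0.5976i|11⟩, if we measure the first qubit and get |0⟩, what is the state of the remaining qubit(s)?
-0.5942|0⟩ - 0.8043i|1⟩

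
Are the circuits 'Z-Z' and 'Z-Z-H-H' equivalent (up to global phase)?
Yes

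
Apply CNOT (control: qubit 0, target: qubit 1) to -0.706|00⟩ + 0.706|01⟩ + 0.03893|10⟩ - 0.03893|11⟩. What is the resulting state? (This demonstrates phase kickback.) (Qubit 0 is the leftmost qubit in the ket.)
-0.706|00⟩ + 0.706|01⟩ - 0.03893|10⟩ + 0.03893|11⟩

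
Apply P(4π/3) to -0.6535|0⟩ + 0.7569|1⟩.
-0.6535|0⟩ + (-0.3785 - 0.6555i)|1⟩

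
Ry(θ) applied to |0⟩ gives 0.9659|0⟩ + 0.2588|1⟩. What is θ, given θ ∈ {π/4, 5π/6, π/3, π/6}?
π/6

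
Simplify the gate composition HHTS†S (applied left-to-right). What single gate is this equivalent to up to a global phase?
T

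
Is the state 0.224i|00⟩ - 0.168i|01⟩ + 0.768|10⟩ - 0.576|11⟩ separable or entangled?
Separable

Writing the state as a|00⟩ + b|01⟩ + c|10⟩ + d|11⟩, it is a product state iff ad − bc = 0.
Here (a, b, c, d) = (0.224i, -0.168i, 0.768, -0.576): ad − bc = (0.224i)(-0.576) − (-0.168i)(0.768) = 0, so the state is separable.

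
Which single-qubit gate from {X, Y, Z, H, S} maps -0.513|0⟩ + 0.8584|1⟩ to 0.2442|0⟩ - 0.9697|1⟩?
H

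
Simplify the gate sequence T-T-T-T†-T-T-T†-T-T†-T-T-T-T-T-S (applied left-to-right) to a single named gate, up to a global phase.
S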